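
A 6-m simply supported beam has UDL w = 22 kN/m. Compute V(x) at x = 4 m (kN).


R_A = w * L / 2 = 22 * 6 / 2 = 66.0 kN
V(x) = R_A - w * x = 66.0 - 22 * 4
= -22.0 kN

-22.0 kN


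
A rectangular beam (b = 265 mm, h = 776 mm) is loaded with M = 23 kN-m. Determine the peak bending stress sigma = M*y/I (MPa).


I = b * h^3 / 12 = 265 * 776^3 / 12 = 10319289386.67 mm^4
y = h / 2 = 776 / 2 = 388.0 mm
M = 23 kN-m = 23000000.0 N-mm
sigma = M * y / I = 23000000.0 * 388.0 / 10319289386.67
= 0.86 MPa

0.86 MPa


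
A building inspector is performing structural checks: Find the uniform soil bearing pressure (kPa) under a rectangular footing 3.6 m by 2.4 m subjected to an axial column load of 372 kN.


A = 3.6 * 2.4 = 8.64 m^2
q = P / A = 372 / 8.64
= 43.0556 kPa

43.0556 kPa


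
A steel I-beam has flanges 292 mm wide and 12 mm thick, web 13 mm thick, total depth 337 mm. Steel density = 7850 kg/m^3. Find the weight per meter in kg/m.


A_flanges = 2 * 292 * 12 = 7008 mm^2
A_web = (337 - 2 * 12) * 13 = 4069 mm^2
A_total = 7008 + 4069 = 11077 mm^2 = 0.011077 m^2
Weight = rho * A = 7850 * 0.011077 = 86.9544 kg/m

86.9544 kg/m


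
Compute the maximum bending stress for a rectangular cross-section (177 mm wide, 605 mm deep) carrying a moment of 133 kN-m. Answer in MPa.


I = b * h^3 / 12 = 177 * 605^3 / 12 = 3266315593.75 mm^4
y = h / 2 = 605 / 2 = 302.5 mm
M = 133 kN-m = 133000000.0 N-mm
sigma = M * y / I = 133000000.0 * 302.5 / 3266315593.75
= 12.32 MPa

12.32 MPa


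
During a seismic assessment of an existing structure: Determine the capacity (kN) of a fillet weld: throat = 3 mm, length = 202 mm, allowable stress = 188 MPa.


Strength = throat * length * allowable stress
= 3 * 202 * 188 N
= 113928 N
= 113.93 kN

113.93 kN


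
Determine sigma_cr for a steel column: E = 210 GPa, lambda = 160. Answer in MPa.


sigma_cr = pi^2 * E / lambda^2
= 9.8696 * 210000.0 / 160^2
= 9.8696 * 210000.0 / 25600
= 80.9616 MPa

80.9616 MPa


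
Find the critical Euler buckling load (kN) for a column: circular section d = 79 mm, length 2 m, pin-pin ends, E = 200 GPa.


I = pi * d^4 / 64 = 1911957.63 mm^4
L = 2000.0 mm
P_cr = pi^2 * E * I / L^2
= 9.8696 * 200000.0 * 1911957.63 / 2000.0^2
= 943513.27 N = 943.5133 kN

943.5133 kN


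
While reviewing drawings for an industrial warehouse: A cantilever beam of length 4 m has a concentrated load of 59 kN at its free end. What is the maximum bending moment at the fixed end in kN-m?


For a cantilever with a point load at the free end:
M_max = P * L = 59 * 4 = 236 kN-m

236 kN-m


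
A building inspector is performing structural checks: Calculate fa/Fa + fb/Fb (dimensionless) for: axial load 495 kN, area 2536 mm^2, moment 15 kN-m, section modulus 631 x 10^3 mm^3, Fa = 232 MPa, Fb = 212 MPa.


f_a = P / A = 495000.0 / 2536 = 195.1893 MPa
f_b = M / S = 15000000.0 / 631000.0 = 23.7718 MPa
Ratio = f_a / Fa + f_b / Fb
= 195.1893 / 232 + 23.7718 / 212
= 0.9535 (dimensionless)

0.9535 (dimensionless)


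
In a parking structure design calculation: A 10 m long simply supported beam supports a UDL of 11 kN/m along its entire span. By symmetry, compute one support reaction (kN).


Total load = w * L = 11 * 10 = 110 kN
By symmetry, each reaction R = total / 2 = 110 / 2 = 55.0 kN

55.0 kN


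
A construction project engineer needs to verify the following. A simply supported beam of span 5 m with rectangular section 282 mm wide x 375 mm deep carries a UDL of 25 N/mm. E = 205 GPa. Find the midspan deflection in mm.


I = 282 * 375^3 / 12 = 1239257812.5 mm^4
L = 5000.0 mm, w = 25 N/mm, E = 205000.0 MPa
delta = 5 * w * L^4 / (384 * E * I)
= 5 * 25 * 5000.0^4 / (384 * 205000.0 * 1239257812.5)
= 0.8008 mm

0.8008 mm


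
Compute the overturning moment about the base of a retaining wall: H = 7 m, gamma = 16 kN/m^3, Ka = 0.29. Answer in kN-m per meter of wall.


Pa = 0.5 * Ka * gamma * H^2
= 0.5 * 0.29 * 16 * 7^2
= 113.68 kN/m
Arm = H / 3 = 7 / 3 = 2.3333 m
Mo = Pa * arm = Pa * H / 3 = 113.68 * 7 / 3 = 265.2533 kN-m/m

265.2533 kN-m/m


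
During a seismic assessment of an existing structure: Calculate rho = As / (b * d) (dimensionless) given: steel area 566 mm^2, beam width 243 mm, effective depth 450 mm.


rho = As / (b * d)
= 566 / (243 * 450)
= 566 / 109350
= 0.005176 (dimensionless)

0.005176 (dimensionless)


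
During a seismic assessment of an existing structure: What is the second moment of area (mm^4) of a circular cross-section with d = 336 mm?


r = d / 2 = 336 / 2 = 168.0 mm
I = pi * r^4 / 4 = pi * 168.0^4 / 4
= 625643602.8 mm^4

625643602.8 mm^4


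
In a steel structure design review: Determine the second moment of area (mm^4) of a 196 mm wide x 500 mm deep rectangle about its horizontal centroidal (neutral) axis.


I = b * h^3 / 12
= 196 * 500^3 / 12
= 196 * 125000000 / 12
= 2041666666.67 mm^4

2041666666.67 mm^4


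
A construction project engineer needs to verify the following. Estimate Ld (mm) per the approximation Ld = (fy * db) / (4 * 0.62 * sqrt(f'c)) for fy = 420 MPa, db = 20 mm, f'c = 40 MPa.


Ld = (fy * db) / (4 * 0.62 * sqrt(f'c))
= (420 * 20) / (4 * 0.62 * sqrt(40))
= 8400 / 15.6849
= 535.55 mm

535.55 mm


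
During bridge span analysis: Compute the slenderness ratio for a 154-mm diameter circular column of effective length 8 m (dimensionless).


Radius of gyration r = d / 4 = 154 / 4 = 38.5 mm
L_eff = 8000.0 mm
Slenderness ratio = L / r = 8000.0 / 38.5 = 207.79 (dimensionless)

207.79 (dimensionless)


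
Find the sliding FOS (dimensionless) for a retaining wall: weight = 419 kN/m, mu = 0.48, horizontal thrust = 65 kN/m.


Resisting force = mu * W = 0.48 * 419 = 201.12 kN/m
FOS = Resisting / Driving = 201.12 / 65
= 3.0942 (dimensionless)

3.0942 (dimensionless)


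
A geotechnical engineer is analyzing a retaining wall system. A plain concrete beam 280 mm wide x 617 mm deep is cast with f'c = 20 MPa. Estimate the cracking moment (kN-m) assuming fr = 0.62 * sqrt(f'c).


fr = 0.62 * sqrt(20) = 0.62 * 4.4721 = 2.7727 MPa
I = 280 * 617^3 / 12 = 5480652636.67 mm^4
y_t = 308.5 mm
M_cr = fr * I / y_t = 2.7727 * 5480652636.67 / 308.5 N-mm
= 49.2588 kN-m

49.2588 kN-m


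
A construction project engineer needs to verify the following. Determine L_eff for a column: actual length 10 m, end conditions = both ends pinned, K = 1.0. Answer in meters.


L_eff = K * L
= 1.0 * 10
= 10.0 m

10.0 m


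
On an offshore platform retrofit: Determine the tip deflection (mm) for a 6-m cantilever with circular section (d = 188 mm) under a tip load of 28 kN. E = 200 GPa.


I = pi * d^4 / 64 = pi * 188^4 / 64 = 61319879.93 mm^4
L = 6000.0 mm, P = 28000.0 N, E = 200000.0 MPa
delta = P * L^3 / (3 * E * I)
= 28000.0 * 6000.0^3 / (3 * 200000.0 * 61319879.93)
= 164.3839 mm

164.3839 mm


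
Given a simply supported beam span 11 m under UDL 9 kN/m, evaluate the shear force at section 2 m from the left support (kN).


R_A = w * L / 2 = 9 * 11 / 2 = 49.5 kN
V(x) = R_A - w * x = 49.5 - 9 * 2
= 31.5 kN

31.5 kN


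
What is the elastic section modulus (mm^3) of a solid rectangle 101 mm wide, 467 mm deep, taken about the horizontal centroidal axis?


S = b * h^2 / 6
= 101 * 467^2 / 6
= 101 * 218089 / 6
= 3671164.83 mm^3

3671164.83 mm^3


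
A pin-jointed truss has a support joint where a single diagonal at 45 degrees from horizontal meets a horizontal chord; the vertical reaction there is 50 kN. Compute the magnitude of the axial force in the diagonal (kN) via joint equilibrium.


At the joint, only the diagonal has a vertical component, so vertical equilibrium gives:
F * sin(45) = 50
F = 50 / sin(45)
= 50 / 0.707107
= 70.71 kN

70.71 kN


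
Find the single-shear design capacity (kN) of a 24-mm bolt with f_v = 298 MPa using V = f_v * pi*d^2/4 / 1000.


A = pi * d^2 / 4 = pi * 24^2 / 4 = 452.3893 mm^2
V = f_v * A / 1000 = 298 * 452.3893 / 1000
= 134.812 kN

134.812 kN


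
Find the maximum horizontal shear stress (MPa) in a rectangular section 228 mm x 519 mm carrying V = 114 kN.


A = b * h = 228 * 519 = 118332 mm^2
V = 114 kN = 114000.0 N
tau_max = 1.5 * V / A = 1.5 * 114000.0 / 118332
= 1.4451 MPa

1.4451 MPa


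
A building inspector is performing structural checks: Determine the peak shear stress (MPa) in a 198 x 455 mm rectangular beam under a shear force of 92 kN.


A = b * h = 198 * 455 = 90090 mm^2
V = 92 kN = 92000.0 N
tau_max = 1.5 * V / A = 1.5 * 92000.0 / 90090
= 1.5318 MPa

1.5318 MPa


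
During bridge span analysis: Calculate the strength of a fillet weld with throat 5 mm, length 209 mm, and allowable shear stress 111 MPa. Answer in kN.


Strength = throat * length * allowable stress
= 5 * 209 * 111 N
= 115995 N
= 116.0 kN

116.0 kN


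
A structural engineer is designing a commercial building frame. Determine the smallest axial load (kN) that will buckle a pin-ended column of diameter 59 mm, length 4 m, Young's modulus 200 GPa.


I = pi * d^4 / 64 = 594809.57 mm^4
L = 4000.0 mm
P_cr = pi^2 * E * I / L^2
= 9.8696 * 200000.0 * 594809.57 / 4000.0^2
= 73381.69 N = 73.3817 kN

73.3817 kN


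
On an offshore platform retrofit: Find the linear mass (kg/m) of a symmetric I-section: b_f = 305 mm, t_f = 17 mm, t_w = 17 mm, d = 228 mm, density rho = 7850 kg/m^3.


A_flanges = 2 * 305 * 17 = 10370 mm^2
A_web = (228 - 2 * 17) * 17 = 3298 mm^2
A_total = 10370 + 3298 = 13668 mm^2 = 0.013668 m^2
Weight = rho * A = 7850 * 0.013668 = 107.2938 kg/m

107.2938 kg/m


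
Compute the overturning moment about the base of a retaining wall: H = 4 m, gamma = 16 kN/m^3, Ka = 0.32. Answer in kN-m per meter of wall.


Pa = 0.5 * Ka * gamma * H^2
= 0.5 * 0.32 * 16 * 4^2
= 40.96 kN/m
Arm = H / 3 = 4 / 3 = 1.3333 m
Mo = Pa * arm = Pa * H / 3 = 40.96 * 4 / 3 = 54.6133 kN-m/m

54.6133 kN-m/m


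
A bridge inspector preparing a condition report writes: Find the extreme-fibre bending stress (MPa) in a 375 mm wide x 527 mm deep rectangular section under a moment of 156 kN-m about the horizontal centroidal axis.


I = b * h^3 / 12 = 375 * 527^3 / 12 = 4573849468.75 mm^4
y = h / 2 = 527 / 2 = 263.5 mm
M = 156 kN-m = 156000000.0 N-mm
sigma = M * y / I = 156000000.0 * 263.5 / 4573849468.75
= 8.99 MPa

8.99 MPa


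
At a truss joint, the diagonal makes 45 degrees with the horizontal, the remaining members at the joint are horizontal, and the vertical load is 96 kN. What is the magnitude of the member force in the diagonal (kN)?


At the joint, only the diagonal has a vertical component, so vertical equilibrium gives:
F * sin(45) = 96
F = 96 / sin(45)
= 96 / 0.707107
= 135.76 kN

135.76 kN


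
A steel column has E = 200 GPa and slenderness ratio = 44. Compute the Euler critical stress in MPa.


sigma_cr = pi^2 * E / lambda^2
= 9.8696 * 200000.0 / 44^2
= 9.8696 * 200000.0 / 1936
= 1019.5872 MPa

1019.5872 MPa


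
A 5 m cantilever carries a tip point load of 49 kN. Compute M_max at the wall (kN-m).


For a cantilever with a point load at the free end:
M_max = P * L = 49 * 5 = 245 kN-m

245 kN-m


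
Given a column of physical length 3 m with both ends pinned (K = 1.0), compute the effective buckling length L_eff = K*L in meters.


L_eff = K * L
= 1.0 * 3
= 3.0 m

3.0 m


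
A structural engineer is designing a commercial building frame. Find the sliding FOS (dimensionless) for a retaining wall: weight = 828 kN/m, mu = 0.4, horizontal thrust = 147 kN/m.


Resisting force = mu * W = 0.4 * 828 = 331.2 kN/m
FOS = Resisting / Driving = 331.2 / 147
= 2.2531 (dimensionless)

2.2531 (dimensionless)


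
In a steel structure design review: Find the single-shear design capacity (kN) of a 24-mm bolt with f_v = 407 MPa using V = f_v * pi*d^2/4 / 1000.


A = pi * d^2 / 4 = pi * 24^2 / 4 = 452.3893 mm^2
V = f_v * A / 1000 = 407 * 452.3893 / 1000
= 184.1225 kN

184.1225 kN


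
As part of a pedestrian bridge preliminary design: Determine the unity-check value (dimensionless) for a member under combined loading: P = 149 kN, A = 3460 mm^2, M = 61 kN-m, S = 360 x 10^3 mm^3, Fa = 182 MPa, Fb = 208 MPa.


f_a = P / A = 149000.0 / 3460 = 43.0636 MPa
f_b = M / S = 61000000.0 / 360000.0 = 169.4444 MPa
Ratio = f_a / Fa + f_b / Fb
= 43.0636 / 182 + 169.4444 / 208
= 1.0512 (dimensionless)

1.0512 (dimensionless)


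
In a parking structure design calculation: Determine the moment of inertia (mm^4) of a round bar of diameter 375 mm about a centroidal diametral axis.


r = d / 2 = 375 / 2 = 187.5 mm
I = pi * r^4 / 4 = pi * 187.5^4 / 4
= 970722217.33 mm^4

970722217.33 mm^4


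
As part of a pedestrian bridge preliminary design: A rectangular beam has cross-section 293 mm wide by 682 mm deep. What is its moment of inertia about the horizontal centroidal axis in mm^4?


I = b * h^3 / 12
= 293 * 682^3 / 12
= 293 * 317214568 / 12
= 7745322368.67 mm^4

7745322368.67 mm^4


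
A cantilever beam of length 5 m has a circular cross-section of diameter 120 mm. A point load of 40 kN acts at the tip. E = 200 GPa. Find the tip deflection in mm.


I = pi * d^4 / 64 = pi * 120^4 / 64 = 10178760.2 mm^4
L = 5000.0 mm, P = 40000.0 N, E = 200000.0 MPa
delta = P * L^3 / (3 * E * I)
= 40000.0 * 5000.0^3 / (3 * 200000.0 * 10178760.2)
= 818.6983 mm

818.6983 mm


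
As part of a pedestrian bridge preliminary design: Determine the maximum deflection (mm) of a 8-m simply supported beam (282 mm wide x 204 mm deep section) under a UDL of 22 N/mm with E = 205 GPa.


I = 282 * 204^3 / 12 = 199507104.0 mm^4
L = 8000.0 mm, w = 22 N/mm, E = 205000.0 MPa
delta = 5 * w * L^4 / (384 * E * I)
= 5 * 22 * 8000.0^4 / (384 * 205000.0 * 199507104.0)
= 28.6886 mm

28.6886 mm


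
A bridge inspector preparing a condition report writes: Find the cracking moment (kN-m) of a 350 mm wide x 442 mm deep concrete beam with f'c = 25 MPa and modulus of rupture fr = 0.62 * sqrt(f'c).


fr = 0.62 * sqrt(25) = 0.62 * 5.0 = 3.1 MPa
I = 350 * 442^3 / 12 = 2518567566.67 mm^4
y_t = 221.0 mm
M_cr = fr * I / y_t = 3.1 * 2518567566.67 / 221.0 N-mm
= 35.3283 kN-m

35.3283 kN-m


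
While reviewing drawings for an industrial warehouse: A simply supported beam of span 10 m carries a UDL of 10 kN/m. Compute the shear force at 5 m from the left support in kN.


R_A = w * L / 2 = 10 * 10 / 2 = 50.0 kN
V(x) = R_A - w * x = 50.0 - 10 * 5
= 0.0 kN

0.0 kN


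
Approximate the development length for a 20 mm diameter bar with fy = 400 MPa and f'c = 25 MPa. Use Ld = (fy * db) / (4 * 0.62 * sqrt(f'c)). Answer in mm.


Ld = (fy * db) / (4 * 0.62 * sqrt(f'c))
= (400 * 20) / (4 * 0.62 * sqrt(25))
= 8000 / 12.4
= 645.16 mm

645.16 mm


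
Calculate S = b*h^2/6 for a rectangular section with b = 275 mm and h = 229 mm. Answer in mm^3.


S = b * h^2 / 6
= 275 * 229^2 / 6
= 275 * 52441 / 6
= 2403545.83 mm^3

2403545.83 mm^3


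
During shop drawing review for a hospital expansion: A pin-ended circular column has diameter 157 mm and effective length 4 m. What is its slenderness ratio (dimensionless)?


Radius of gyration r = d / 4 = 157 / 4 = 39.25 mm
L_eff = 4000.0 mm
Slenderness ratio = L / r = 4000.0 / 39.25 = 101.91 (dimensionless)

101.91 (dimensionless)


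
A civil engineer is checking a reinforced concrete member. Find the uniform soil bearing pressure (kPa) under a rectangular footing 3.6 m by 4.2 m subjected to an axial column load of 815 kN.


A = 3.6 * 4.2 = 15.12 m^2
q = P / A = 815 / 15.12
= 53.9021 kPa

53.9021 kPa


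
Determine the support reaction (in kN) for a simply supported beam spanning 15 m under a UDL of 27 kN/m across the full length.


Total load = w * L = 27 * 15 = 405 kN
By symmetry, each reaction R = total / 2 = 405 / 2 = 202.5 kN

202.5 kN


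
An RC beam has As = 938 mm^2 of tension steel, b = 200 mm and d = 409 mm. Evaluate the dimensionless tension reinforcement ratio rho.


rho = As / (b * d)
= 938 / (200 * 409)
= 938 / 81800
= 0.011467 (dimensionless)

0.011467 (dimensionless)


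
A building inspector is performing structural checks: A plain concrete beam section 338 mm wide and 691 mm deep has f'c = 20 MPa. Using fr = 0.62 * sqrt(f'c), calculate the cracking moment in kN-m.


fr = 0.62 * sqrt(20) = 0.62 * 4.4721 = 2.7727 MPa
I = 338 * 691^3 / 12 = 9293292283.17 mm^4
y_t = 345.5 mm
M_cr = fr * I / y_t = 2.7727 * 9293292283.17 / 345.5 N-mm
= 74.581 kN-m

74.581 kN-m


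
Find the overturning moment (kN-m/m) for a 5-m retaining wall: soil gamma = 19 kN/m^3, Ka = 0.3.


Pa = 0.5 * Ka * gamma * H^2
= 0.5 * 0.3 * 19 * 5^2
= 71.25 kN/m
Arm = H / 3 = 5 / 3 = 1.6667 m
Mo = Pa * arm = Pa * H / 3 = 71.25 * 5 / 3 = 118.75 kN-m/m

118.75 kN-m/m


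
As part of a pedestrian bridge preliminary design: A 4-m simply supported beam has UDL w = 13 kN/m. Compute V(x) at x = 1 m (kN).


R_A = w * L / 2 = 13 * 4 / 2 = 26.0 kN
V(x) = R_A - w * x = 26.0 - 13 * 1
= 13.0 kN

13.0 kN


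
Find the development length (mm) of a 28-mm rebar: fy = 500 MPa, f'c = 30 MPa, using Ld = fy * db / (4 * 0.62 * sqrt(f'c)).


Ld = (fy * db) / (4 * 0.62 * sqrt(f'c))
= (500 * 28) / (4 * 0.62 * sqrt(30))
= 14000 / 13.5835
= 1030.66 mm

1030.66 mm


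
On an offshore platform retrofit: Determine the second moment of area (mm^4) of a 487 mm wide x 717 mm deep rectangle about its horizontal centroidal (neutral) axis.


I = b * h^3 / 12
= 487 * 717^3 / 12
= 487 * 368601813 / 12
= 14959090244.25 mm^4

14959090244.25 mm^4


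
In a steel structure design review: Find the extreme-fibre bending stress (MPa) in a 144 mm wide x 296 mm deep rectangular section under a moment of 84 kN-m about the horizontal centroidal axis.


I = b * h^3 / 12 = 144 * 296^3 / 12 = 311212032.0 mm^4
y = h / 2 = 296 / 2 = 148.0 mm
M = 84 kN-m = 84000000.0 N-mm
sigma = M * y / I = 84000000.0 * 148.0 / 311212032.0
= 39.95 MPa

39.95 MPa


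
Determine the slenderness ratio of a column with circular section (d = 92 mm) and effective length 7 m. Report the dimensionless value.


Radius of gyration r = d / 4 = 92 / 4 = 23.0 mm
L_eff = 7000.0 mm
Slenderness ratio = L / r = 7000.0 / 23.0 = 304.35 (dimensionless)

304.35 (dimensionless)


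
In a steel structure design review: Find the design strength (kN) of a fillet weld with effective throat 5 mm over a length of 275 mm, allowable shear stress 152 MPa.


Strength = throat * length * allowable stress
= 5 * 275 * 152 N
= 209000 N
= 209.0 kN

209.0 kN


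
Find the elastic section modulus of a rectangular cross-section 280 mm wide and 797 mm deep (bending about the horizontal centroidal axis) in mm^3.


S = b * h^2 / 6
= 280 * 797^2 / 6
= 280 * 635209 / 6
= 29643086.67 mm^3

29643086.67 mm^3


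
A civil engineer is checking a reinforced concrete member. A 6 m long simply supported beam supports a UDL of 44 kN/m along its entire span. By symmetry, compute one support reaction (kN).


Total load = w * L = 44 * 6 = 264 kN
By symmetry, each reaction R = total / 2 = 264 / 2 = 132.0 kN

132.0 kN


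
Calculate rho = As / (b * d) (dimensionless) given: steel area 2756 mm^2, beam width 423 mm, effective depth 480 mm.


rho = As / (b * d)
= 2756 / (423 * 480)
= 2756 / 203040
= 0.013574 (dimensionless)

0.013574 (dimensionless)


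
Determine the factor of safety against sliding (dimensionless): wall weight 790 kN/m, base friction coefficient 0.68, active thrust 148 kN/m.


Resisting force = mu * W = 0.68 * 790 = 537.2 kN/m
FOS = Resisting / Driving = 537.2 / 148
= 3.6297 (dimensionless)

3.6297 (dimensionless)


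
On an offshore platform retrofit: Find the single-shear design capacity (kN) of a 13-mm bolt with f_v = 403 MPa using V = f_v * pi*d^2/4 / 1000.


A = pi * d^2 / 4 = pi * 13^2 / 4 = 132.7323 mm^2
V = f_v * A / 1000 = 403 * 132.7323 / 1000
= 53.4911 kN

53.4911 kN


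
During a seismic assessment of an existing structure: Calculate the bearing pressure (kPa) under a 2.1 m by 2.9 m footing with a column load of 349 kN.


A = 2.1 * 2.9 = 6.09 m^2
q = P / A = 349 / 6.09
= 57.3071 kPa

57.3071 kPa


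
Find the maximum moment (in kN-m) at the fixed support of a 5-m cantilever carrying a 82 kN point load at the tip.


For a cantilever with a point load at the free end:
M_max = P * L = 82 * 5 = 410 kN-m

410 kN-m


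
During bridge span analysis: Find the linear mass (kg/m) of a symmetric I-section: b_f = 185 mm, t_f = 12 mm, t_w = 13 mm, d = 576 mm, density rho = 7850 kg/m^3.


A_flanges = 2 * 185 * 12 = 4440 mm^2
A_web = (576 - 2 * 12) * 13 = 7176 mm^2
A_total = 4440 + 7176 = 11616 mm^2 = 0.011616 m^2
Weight = rho * A = 7850 * 0.011616 = 91.1856 kg/m

91.1856 kg/m


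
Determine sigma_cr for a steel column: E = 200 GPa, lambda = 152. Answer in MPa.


sigma_cr = pi^2 * E / lambda^2
= 9.8696 * 200000.0 / 152^2
= 9.8696 * 200000.0 / 23104
= 85.4363 MPa

85.4363 MPa


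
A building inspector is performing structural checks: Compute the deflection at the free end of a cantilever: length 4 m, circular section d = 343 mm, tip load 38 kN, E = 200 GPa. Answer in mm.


I = pi * d^4 / 64 = pi * 343^4 / 64 = 679432596.67 mm^4
L = 4000.0 mm, P = 38000.0 N, E = 200000.0 MPa
delta = P * L^3 / (3 * E * I)
= 38000.0 * 4000.0^3 / (3 * 200000.0 * 679432596.67)
= 5.9658 mm

5.9658 mm


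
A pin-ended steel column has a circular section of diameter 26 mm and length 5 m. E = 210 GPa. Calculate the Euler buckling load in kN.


I = pi * d^4 / 64 = 22431.76 mm^4
L = 5000.0 mm
P_cr = pi^2 * E * I / L^2
= 9.8696 * 210000.0 * 22431.76 / 5000.0^2
= 1859.7 N = 1.8597 kN

1.8597 kN


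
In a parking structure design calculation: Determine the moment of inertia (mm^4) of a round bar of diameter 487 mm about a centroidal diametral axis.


r = d / 2 = 487 / 2 = 243.5 mm
I = pi * r^4 / 4 = pi * 243.5^4 / 4
= 2761122936.06 mm^4

2761122936.06 mm^4


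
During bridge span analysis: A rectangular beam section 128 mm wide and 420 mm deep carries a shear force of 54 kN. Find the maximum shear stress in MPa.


A = b * h = 128 * 420 = 53760 mm^2
V = 54 kN = 54000.0 N
tau_max = 1.5 * V / A = 1.5 * 54000.0 / 53760
= 1.5067 MPa

1.5067 MPa


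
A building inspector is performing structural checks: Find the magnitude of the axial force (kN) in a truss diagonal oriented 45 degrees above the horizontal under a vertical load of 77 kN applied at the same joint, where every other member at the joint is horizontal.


At the joint, only the diagonal has a vertical component, so vertical equilibrium gives:
F * sin(45) = 77
F = 77 / sin(45)
= 77 / 0.707107
= 108.89 kN

108.89 kN


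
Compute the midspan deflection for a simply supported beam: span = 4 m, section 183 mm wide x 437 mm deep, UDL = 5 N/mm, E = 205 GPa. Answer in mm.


I = 183 * 437^3 / 12 = 1272665158.25 mm^4
L = 4000.0 mm, w = 5 N/mm, E = 205000.0 MPa
delta = 5 * w * L^4 / (384 * E * I)
= 5 * 5 * 4000.0^4 / (384 * 205000.0 * 1272665158.25)
= 0.0639 mm

0.0639 mm


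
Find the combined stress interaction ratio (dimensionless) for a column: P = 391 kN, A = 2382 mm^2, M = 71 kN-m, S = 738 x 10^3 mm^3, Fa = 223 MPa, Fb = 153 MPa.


f_a = P / A = 391000.0 / 2382 = 164.1478 MPa
f_b = M / S = 71000000.0 / 738000.0 = 96.206 MPa
Ratio = f_a / Fa + f_b / Fb
= 164.1478 / 223 + 96.206 / 153
= 1.3649 (dimensionless)

1.3649 (dimensionless)


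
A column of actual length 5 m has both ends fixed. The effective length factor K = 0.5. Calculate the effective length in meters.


L_eff = K * L
= 0.5 * 5
= 2.5 m

2.5 m


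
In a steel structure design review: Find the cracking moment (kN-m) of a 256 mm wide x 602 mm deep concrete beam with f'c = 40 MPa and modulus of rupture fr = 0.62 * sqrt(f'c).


fr = 0.62 * sqrt(40) = 0.62 * 6.3246 = 3.9212 MPa
I = 256 * 602^3 / 12 = 4654233770.67 mm^4
y_t = 301.0 mm
M_cr = fr * I / y_t = 3.9212 * 4654233770.67 / 301.0 N-mm
= 60.6322 kN-m

60.6322 kN-m


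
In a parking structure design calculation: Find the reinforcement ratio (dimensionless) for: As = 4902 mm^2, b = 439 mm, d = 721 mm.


rho = As / (b * d)
= 4902 / (439 * 721)
= 4902 / 316519
= 0.015487 (dimensionless)

0.015487 (dimensionless)


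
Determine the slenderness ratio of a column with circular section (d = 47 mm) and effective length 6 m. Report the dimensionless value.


Radius of gyration r = d / 4 = 47 / 4 = 11.75 mm
L_eff = 6000.0 mm
Slenderness ratio = L / r = 6000.0 / 11.75 = 510.64 (dimensionless)

510.64 (dimensionless)


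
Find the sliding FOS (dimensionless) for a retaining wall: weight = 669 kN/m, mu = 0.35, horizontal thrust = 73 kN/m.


Resisting force = mu * W = 0.35 * 669 = 234.15 kN/m
FOS = Resisting / Driving = 234.15 / 73
= 3.2075 (dimensionless)

3.2075 (dimensionless)


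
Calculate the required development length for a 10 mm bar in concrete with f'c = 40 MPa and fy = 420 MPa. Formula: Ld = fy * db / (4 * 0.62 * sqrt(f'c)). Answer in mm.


Ld = (fy * db) / (4 * 0.62 * sqrt(f'c))
= (420 * 10) / (4 * 0.62 * sqrt(40))
= 4200 / 15.6849
= 267.77 mm

267.77 mm


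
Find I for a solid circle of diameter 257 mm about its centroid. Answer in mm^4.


r = d / 2 = 257 / 2 = 128.5 mm
I = pi * r^4 / 4 = pi * 128.5^4 / 4
= 214142265.05 mm^4

214142265.05 mm^4


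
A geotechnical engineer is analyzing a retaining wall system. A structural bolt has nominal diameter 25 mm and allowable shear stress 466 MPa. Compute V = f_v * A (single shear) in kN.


A = pi * d^2 / 4 = pi * 25^2 / 4 = 490.8739 mm^2
V = f_v * A / 1000 = 466 * 490.8739 / 1000
= 228.7472 kN

228.7472 kN


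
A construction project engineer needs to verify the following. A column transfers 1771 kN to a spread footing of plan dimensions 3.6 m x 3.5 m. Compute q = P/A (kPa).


A = 3.6 * 3.5 = 12.6 m^2
q = P / A = 1771 / 12.6
= 140.5556 kPa

140.5556 kPa


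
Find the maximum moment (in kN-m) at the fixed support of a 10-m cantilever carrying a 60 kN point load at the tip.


For a cantilever with a point load at the free end:
M_max = P * L = 60 * 10 = 600 kN-m

600 kN-m


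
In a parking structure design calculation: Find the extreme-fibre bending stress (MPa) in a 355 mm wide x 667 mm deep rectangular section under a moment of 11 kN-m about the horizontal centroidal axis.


I = b * h^3 / 12 = 355 * 667^3 / 12 = 8778586822.08 mm^4
y = h / 2 = 667 / 2 = 333.5 mm
M = 11 kN-m = 11000000.0 N-mm
sigma = M * y / I = 11000000.0 * 333.5 / 8778586822.08
= 0.42 MPa

0.42 MPa


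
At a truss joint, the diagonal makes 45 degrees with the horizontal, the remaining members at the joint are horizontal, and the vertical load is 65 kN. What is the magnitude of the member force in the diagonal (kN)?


At the joint, only the diagonal has a vertical component, so vertical equilibrium gives:
F * sin(45) = 65
F = 65 / sin(45)
= 65 / 0.707107
= 91.92 kN

91.92 kN


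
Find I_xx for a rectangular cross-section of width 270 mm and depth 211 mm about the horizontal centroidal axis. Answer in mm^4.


I = b * h^3 / 12
= 270 * 211^3 / 12
= 270 * 9393931 / 12
= 211363447.5 mm^4

211363447.5 mm^4


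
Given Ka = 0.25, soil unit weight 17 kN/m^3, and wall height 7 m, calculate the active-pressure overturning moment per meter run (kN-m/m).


Pa = 0.5 * Ka * gamma * H^2
= 0.5 * 0.25 * 17 * 7^2
= 104.125 kN/m
Arm = H / 3 = 7 / 3 = 2.3333 m
Mo = Pa * arm = Pa * H / 3 = 104.125 * 7 / 3 = 242.9583 kN-m/m

242.9583 kN-m/m


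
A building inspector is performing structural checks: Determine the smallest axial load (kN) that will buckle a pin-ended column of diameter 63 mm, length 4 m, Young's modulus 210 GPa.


I = pi * d^4 / 64 = 773271.66 mm^4
L = 4000.0 mm
P_cr = pi^2 * E * I / L^2
= 9.8696 * 210000.0 * 773271.66 / 4000.0^2
= 100168.5 N = 100.1685 kN

100.1685 kN


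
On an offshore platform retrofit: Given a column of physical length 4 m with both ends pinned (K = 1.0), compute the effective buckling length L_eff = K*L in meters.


L_eff = K * L
= 1.0 * 4
= 4.0 m

4.0 m


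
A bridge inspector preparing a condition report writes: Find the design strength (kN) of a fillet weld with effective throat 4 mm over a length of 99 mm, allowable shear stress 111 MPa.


Strength = throat * length * allowable stress
= 4 * 99 * 111 N
= 43956 N
= 43.96 kN

43.96 kN


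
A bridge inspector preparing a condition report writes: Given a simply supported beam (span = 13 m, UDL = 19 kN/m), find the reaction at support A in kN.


Total load = w * L = 19 * 13 = 247 kN
By symmetry, each reaction R = total / 2 = 247 / 2 = 123.5 kN

123.5 kN


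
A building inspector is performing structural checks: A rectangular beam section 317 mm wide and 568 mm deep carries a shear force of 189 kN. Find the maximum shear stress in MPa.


A = b * h = 317 * 568 = 180056 mm^2
V = 189 kN = 189000.0 N
tau_max = 1.5 * V / A = 1.5 * 189000.0 / 180056
= 1.5745 MPa

1.5745 MPa


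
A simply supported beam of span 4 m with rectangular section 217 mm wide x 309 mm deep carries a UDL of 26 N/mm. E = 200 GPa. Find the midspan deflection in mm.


I = 217 * 309^3 / 12 = 533523957.75 mm^4
L = 4000.0 mm, w = 26 N/mm, E = 200000.0 MPa
delta = 5 * w * L^4 / (384 * E * I)
= 5 * 26 * 4000.0^4 / (384 * 200000.0 * 533523957.75)
= 0.8122 mm

0.8122 mm


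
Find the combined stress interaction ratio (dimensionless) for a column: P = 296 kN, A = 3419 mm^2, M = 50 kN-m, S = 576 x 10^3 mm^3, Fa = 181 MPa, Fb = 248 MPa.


f_a = P / A = 296000.0 / 3419 = 86.575 MPa
f_b = M / S = 50000000.0 / 576000.0 = 86.8056 MPa
Ratio = f_a / Fa + f_b / Fb
= 86.575 / 181 + 86.8056 / 248
= 0.8283 (dimensionless)

0.8283 (dimensionless)


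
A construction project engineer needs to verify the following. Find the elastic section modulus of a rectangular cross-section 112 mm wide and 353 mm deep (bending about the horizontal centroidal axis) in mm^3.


S = b * h^2 / 6
= 112 * 353^2 / 6
= 112 * 124609 / 6
= 2326034.67 mm^3

2326034.67 mm^3


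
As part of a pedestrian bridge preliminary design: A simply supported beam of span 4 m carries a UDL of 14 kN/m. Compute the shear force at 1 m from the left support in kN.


R_A = w * L / 2 = 14 * 4 / 2 = 28.0 kN
V(x) = R_A - w * x = 28.0 - 14 * 1
= 14.0 kN

14.0 kN


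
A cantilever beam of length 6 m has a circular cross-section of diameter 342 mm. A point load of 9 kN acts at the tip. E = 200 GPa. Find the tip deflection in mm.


I = pi * d^4 / 64 = pi * 342^4 / 64 = 671543767.66 mm^4
L = 6000.0 mm, P = 9000.0 N, E = 200000.0 MPa
delta = P * L^3 / (3 * E * I)
= 9000.0 * 6000.0^3 / (3 * 200000.0 * 671543767.66)
= 4.8247 mm

4.8247 mm


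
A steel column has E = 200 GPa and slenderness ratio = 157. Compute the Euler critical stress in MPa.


sigma_cr = pi^2 * E / lambda^2
= 9.8696 * 200000.0 / 157^2
= 9.8696 * 200000.0 / 24649
= 80.0812 MPa

80.0812 MPa


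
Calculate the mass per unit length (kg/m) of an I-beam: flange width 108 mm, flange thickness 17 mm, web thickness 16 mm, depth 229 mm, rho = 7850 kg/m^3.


A_flanges = 2 * 108 * 17 = 3672 mm^2
A_web = (229 - 2 * 17) * 16 = 3120 mm^2
A_total = 3672 + 3120 = 6792 mm^2 = 0.006792 m^2
Weight = rho * A = 7850 * 0.006792 = 53.3172 kg/m

53.3172 kg/m


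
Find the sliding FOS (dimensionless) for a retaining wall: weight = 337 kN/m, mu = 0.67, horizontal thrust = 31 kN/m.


Resisting force = mu * W = 0.67 * 337 = 225.79 kN/m
FOS = Resisting / Driving = 225.79 / 31
= 7.2835 (dimensionless)

7.2835 (dimensionless)


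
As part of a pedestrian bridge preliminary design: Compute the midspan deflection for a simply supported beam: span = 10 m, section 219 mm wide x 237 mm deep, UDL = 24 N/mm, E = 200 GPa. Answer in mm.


I = 219 * 237^3 / 12 = 242944967.25 mm^4
L = 10000.0 mm, w = 24 N/mm, E = 200000.0 MPa
delta = 5 * w * L^4 / (384 * E * I)
= 5 * 24 * 10000.0^4 / (384 * 200000.0 * 242944967.25)
= 64.315 mm

64.315 mm


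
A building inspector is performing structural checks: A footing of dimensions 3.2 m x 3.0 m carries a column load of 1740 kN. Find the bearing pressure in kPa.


A = 3.2 * 3.0 = 9.6 m^2
q = P / A = 1740 / 9.6
= 181.25 kPa

181.25 kPa


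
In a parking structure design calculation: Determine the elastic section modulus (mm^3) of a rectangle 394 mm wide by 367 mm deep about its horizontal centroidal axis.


S = b * h^2 / 6
= 394 * 367^2 / 6
= 394 * 134689 / 6
= 8844577.67 mm^3

8844577.67 mm^3


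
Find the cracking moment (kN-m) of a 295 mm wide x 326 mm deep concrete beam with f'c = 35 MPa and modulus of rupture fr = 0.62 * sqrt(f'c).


fr = 0.62 * sqrt(35) = 0.62 * 5.9161 = 3.668 MPa
I = 295 * 326^3 / 12 = 851713576.67 mm^4
y_t = 163.0 mm
M_cr = fr * I / y_t = 3.668 * 851713576.67 / 163.0 N-mm
= 19.166 kN-m

19.166 kN-m


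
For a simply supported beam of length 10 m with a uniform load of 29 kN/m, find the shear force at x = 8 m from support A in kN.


R_A = w * L / 2 = 29 * 10 / 2 = 145.0 kN
V(x) = R_A - w * x = 145.0 - 29 * 8
= -87.0 kN

-87.0 kN


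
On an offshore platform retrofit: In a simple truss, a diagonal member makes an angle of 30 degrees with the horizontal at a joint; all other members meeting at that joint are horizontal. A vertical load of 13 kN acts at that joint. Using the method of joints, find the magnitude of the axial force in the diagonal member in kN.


At the joint, only the diagonal has a vertical component, so vertical equilibrium gives:
F * sin(30) = 13
F = 13 / sin(30)
= 13 / 0.5
= 26.0 kN

26.0 kN


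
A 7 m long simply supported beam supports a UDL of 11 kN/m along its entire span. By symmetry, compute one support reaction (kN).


Total load = w * L = 11 * 7 = 77 kN
By symmetry, each reaction R = total / 2 = 77 / 2 = 38.5 kN

38.5 kN


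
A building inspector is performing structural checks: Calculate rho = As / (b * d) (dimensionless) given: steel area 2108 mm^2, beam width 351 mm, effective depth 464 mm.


rho = As / (b * d)
= 2108 / (351 * 464)
= 2108 / 162864
= 0.012943 (dimensionless)

0.012943 (dimensionless)


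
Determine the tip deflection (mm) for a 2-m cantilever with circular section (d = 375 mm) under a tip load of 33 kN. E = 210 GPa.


I = pi * d^4 / 64 = pi * 375^4 / 64 = 970722217.33 mm^4
L = 2000.0 mm, P = 33000.0 N, E = 210000.0 MPa
delta = P * L^3 / (3 * E * I)
= 33000.0 * 2000.0^3 / (3 * 210000.0 * 970722217.33)
= 0.4317 mm

0.4317 mm


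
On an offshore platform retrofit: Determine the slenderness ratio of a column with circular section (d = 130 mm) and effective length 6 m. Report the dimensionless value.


Radius of gyration r = d / 4 = 130 / 4 = 32.5 mm
L_eff = 6000.0 mm
Slenderness ratio = L / r = 6000.0 / 32.5 = 184.62 (dimensionless)

184.62 (dimensionless)


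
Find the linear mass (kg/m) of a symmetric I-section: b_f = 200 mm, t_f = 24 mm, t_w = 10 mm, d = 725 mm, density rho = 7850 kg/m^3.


A_flanges = 2 * 200 * 24 = 9600 mm^2
A_web = (725 - 2 * 24) * 10 = 6770 mm^2
A_total = 9600 + 6770 = 16370 mm^2 = 0.016370 m^2
Weight = rho * A = 7850 * 0.016370 = 128.5045 kg/m

128.5045 kg/m


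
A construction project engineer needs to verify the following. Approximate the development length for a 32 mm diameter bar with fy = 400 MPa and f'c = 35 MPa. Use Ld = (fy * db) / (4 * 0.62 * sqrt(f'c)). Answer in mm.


Ld = (fy * db) / (4 * 0.62 * sqrt(f'c))
= (400 * 32) / (4 * 0.62 * sqrt(35))
= 12800 / 14.6719
= 872.42 mm

872.42 mm


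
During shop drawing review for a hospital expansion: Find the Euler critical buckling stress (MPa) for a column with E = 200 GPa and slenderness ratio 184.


sigma_cr = pi^2 * E / lambda^2
= 9.8696 * 200000.0 / 184^2
= 9.8696 * 200000.0 / 33856
= 58.3034 MPa

58.3034 MPa


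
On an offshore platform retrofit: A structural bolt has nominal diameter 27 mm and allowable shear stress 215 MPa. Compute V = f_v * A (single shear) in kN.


A = pi * d^2 / 4 = pi * 27^2 / 4 = 572.5553 mm^2
V = f_v * A / 1000 = 215 * 572.5553 / 1000
= 123.0994 kN

123.0994 kN


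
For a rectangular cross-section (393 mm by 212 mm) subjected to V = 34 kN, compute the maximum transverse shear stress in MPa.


A = b * h = 393 * 212 = 83316 mm^2
V = 34 kN = 34000.0 N
tau_max = 1.5 * V / A = 1.5 * 34000.0 / 83316
= 0.6121 MPa

0.6121 MPa


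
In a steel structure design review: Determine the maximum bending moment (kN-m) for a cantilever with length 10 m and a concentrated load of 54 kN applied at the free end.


For a cantilever with a point load at the free end:
M_max = P * L = 54 * 10 = 540 kN-m

540 kN-m


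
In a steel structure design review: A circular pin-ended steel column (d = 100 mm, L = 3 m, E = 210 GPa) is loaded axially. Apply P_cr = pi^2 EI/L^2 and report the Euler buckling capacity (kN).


I = pi * d^4 / 64 = 4908738.52 mm^4
L = 3000.0 mm
P_cr = pi^2 * E * I / L^2
= 9.8696 * 210000.0 * 4908738.52 / 3000.0^2
= 1130437.17 N = 1130.4372 kN

1130.4372 kN


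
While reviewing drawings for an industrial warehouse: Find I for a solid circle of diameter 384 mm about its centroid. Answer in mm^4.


r = d / 2 = 384 / 2 = 192.0 mm
I = pi * r^4 / 4 = pi * 192.0^4 / 4
= 1067320365.3 mm^4

1067320365.3 mm^4


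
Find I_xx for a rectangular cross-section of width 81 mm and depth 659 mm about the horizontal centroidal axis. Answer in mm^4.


I = b * h^3 / 12
= 81 * 659^3 / 12
= 81 * 286191179 / 12
= 1931790458.25 mm^4

1931790458.25 mm^4


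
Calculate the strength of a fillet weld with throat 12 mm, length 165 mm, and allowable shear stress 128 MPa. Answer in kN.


Strength = throat * length * allowable stress
= 12 * 165 * 128 N
= 253440 N
= 253.44 kN

253.44 kN


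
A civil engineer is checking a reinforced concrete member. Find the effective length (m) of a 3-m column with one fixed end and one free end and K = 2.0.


L_eff = K * L
= 2.0 * 3
= 6.0 m

6.0 m


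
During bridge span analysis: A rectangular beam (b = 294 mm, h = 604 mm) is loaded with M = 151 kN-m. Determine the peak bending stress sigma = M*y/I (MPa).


I = b * h^3 / 12 = 294 * 604^3 / 12 = 5398547168.0 mm^4
y = h / 2 = 604 / 2 = 302.0 mm
M = 151 kN-m = 151000000.0 N-mm
sigma = M * y / I = 151000000.0 * 302.0 / 5398547168.0
= 8.45 MPa

8.45 MPa


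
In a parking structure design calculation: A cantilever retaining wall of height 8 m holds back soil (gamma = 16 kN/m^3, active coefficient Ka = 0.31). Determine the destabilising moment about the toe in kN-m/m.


Pa = 0.5 * Ka * gamma * H^2
= 0.5 * 0.31 * 16 * 8^2
= 158.72 kN/m
Arm = H / 3 = 8 / 3 = 2.6667 m
Mo = Pa * arm = Pa * H / 3 = 158.72 * 8 / 3 = 423.2533 kN-m/m

423.2533 kN-m/m


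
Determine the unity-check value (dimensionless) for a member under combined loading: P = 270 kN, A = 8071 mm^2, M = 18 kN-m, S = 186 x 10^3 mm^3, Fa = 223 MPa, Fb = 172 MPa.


f_a = P / A = 270000.0 / 8071 = 33.4531 MPa
f_b = M / S = 18000000.0 / 186000.0 = 96.7742 MPa
Ratio = f_a / Fa + f_b / Fb
= 33.4531 / 223 + 96.7742 / 172
= 0.7127 (dimensionless)

0.7127 (dimensionless)


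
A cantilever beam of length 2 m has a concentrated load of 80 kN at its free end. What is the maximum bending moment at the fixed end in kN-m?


For a cantilever with a point load at the free end:
M_max = P * L = 80 * 2 = 160 kN-m

160 kN-m


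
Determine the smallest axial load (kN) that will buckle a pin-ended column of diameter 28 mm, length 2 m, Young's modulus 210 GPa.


I = pi * d^4 / 64 = 30171.86 mm^4
L = 2000.0 mm
P_cr = pi^2 * E * I / L^2
= 9.8696 * 210000.0 * 30171.86 / 2000.0^2
= 15633.67 N = 15.6337 kN

15.6337 kN


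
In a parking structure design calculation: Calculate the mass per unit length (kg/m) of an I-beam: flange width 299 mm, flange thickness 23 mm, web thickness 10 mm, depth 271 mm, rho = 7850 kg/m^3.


A_flanges = 2 * 299 * 23 = 13754 mm^2
A_web = (271 - 2 * 23) * 10 = 2250 mm^2
A_total = 13754 + 2250 = 16004 mm^2 = 0.016004 m^2
Weight = rho * A = 7850 * 0.016004 = 125.6314 kg/m

125.6314 kg/m


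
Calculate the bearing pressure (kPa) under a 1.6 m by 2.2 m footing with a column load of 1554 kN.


A = 1.6 * 2.2 = 3.52 m^2
q = P / A = 1554 / 3.52
= 441.4773 kPa

441.4773 kPa
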